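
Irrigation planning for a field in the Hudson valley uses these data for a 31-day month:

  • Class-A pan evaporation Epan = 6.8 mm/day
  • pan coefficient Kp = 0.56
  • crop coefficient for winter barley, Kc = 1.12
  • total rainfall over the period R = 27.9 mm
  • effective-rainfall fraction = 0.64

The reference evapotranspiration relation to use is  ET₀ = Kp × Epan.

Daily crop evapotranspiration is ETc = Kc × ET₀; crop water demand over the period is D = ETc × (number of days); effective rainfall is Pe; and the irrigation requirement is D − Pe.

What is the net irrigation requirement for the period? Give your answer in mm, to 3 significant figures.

114 mm

ET₀ = 0.56 × 6.8 = 3.8080 mm/d
ETc = Kc × ET₀ = 1.12 × 3.8080 = 4.2650 mm/d
Crop demand D = ETc × 31 d = 4.2650 × 31 = 132.215 mm
Pe = 0.64 × 27.9 = 17.856 mm
D − Pe = 132.215 − 17.856 = 114.359 mm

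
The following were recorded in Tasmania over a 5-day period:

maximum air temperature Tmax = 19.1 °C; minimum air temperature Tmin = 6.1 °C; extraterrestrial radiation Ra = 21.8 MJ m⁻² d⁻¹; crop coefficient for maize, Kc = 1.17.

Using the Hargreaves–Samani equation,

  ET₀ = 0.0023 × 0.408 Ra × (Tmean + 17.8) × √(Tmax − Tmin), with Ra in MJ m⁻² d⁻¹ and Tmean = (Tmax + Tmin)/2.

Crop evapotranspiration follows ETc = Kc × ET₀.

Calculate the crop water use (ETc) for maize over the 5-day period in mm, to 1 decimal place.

Tmean = (19.1 + 6.1)/2 = 12.60 °C
0.408 Ra = 0.408 × 21.8 = 8.8944 mm/d equivalent
ET₀ = 0.0023 × 8.8944 × (12.60 + 17.8) × √13.0 = 0.0023 × 8.8944 × 30.40 × 3.6056 = 2.2423 mm/d
ETc = Kc × ET₀ = 1.17 × 2.2423 = 2.6235 mm/d
Over 5 days: 2.6235 × 5 = 13.118 mm

13.1 mm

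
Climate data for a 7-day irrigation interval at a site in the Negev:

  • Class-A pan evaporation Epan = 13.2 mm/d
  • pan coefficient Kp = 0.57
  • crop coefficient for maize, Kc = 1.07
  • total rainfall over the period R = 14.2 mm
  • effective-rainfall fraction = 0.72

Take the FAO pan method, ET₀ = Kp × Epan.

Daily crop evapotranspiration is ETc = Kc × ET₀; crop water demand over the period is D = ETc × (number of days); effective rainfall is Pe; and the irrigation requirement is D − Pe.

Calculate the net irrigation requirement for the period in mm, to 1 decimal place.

ET₀ = 0.57 × 13.2 = 7.5240 mm/d
ETc = Kc × ET₀ = 1.07 × 7.5240 = 8.0507 mm/d
Crop demand D = ETc × 7 d = 8.0507 × 7 = 56.355 mm
Pe = 0.72 × 14.2 = 10.224 mm
D − Pe = 56.355 − 10.224 = 46.131 mm

46.1 mm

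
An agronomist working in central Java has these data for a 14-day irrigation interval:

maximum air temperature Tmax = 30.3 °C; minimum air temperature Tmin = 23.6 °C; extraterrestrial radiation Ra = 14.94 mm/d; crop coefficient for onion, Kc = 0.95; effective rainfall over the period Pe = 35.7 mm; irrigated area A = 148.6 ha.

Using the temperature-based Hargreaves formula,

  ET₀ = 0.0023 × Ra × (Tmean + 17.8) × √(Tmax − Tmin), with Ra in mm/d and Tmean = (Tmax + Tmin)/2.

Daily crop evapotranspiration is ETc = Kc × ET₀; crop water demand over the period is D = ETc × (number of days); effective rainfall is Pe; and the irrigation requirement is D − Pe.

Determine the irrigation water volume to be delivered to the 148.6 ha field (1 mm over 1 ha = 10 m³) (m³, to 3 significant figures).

Tmean = (30.3 + 23.6)/2 = 26.95 °C
ET₀ = 0.0023 × 14.94 × (26.95 + 17.8) × √6.7 = 0.0023 × 14.94 × 44.75 × 2.5884 = 3.9802 mm/d
ETc = Kc × ET₀ = 0.95 × 3.9802 = 3.7812 mm/d
Crop demand D = ETc × 14 d = 3.7812 × 14 = 52.937 mm
D − Pe = 52.937 − 35.7 = 17.237 mm
Volume = 17.237 mm × 148.6 ha × 10 = 25614.2 m³

25600 m³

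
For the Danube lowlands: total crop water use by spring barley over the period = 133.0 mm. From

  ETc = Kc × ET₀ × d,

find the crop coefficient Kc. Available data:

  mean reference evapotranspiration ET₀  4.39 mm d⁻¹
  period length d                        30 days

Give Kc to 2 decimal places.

ETc = Kc × ET₀ × d  ⇒  Kc = ETc / (ET₀ × d)
Kc = 133.0 / (4.39 × 30) = 133.0 / 131.70 = 1.0099

1.01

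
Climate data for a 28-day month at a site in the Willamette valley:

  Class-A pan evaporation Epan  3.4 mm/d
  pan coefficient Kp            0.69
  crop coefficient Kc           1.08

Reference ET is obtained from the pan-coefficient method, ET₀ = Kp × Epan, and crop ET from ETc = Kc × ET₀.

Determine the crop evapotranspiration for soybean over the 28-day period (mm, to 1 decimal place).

ET₀ = 0.69 × 3.4 = 2.3460 mm/d
ETc = Kc × ET₀ = 1.08 × 2.3460 = 2.5337 mm/d
Over 28 days: 2.5337 × 28 = 70.944 mm

70.9 mm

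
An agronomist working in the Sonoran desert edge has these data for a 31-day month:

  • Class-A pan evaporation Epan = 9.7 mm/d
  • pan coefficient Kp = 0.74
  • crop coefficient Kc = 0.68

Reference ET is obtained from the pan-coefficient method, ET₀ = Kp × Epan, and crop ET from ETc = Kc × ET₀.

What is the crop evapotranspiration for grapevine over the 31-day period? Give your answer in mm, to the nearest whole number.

151 mm

ET₀ = 0.74 × 9.7 = 7.1780 mm/d
ETc = Kc × ET₀ = 0.68 × 7.1780 = 4.8810 mm/d
Over 31 days: 4.8810 × 31 = 151.311 mm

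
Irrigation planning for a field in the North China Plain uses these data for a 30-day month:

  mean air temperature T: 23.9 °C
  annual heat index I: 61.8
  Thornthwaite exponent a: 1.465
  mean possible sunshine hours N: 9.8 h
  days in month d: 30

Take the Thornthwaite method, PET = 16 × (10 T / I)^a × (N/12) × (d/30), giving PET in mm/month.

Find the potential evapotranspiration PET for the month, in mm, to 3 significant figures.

10T/I = 10 × 23.9 / 61.8 = 3.8673
(10T/I)^a = 3.8673^1.465 = 7.2536
Uncorrected PET = 16 × 7.2536 = 116.058 mm
Correction = (N/12)(d/30) = (9.8/12)(30/30) = 0.8167
PET = 116.058 × 0.8167 = 94.785 mm/month

94.8 mm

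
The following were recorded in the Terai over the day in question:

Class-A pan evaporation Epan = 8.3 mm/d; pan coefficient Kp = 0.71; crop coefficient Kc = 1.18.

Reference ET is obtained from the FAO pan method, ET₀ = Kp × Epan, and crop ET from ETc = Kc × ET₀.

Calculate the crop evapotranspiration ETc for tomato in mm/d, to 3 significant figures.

ET₀ = 0.71 × 8.3 = 5.8930 mm/d
ETc = Kc × ET₀ = 1.18 × 5.8930 = 6.9537 mm/d

6.95 mm/d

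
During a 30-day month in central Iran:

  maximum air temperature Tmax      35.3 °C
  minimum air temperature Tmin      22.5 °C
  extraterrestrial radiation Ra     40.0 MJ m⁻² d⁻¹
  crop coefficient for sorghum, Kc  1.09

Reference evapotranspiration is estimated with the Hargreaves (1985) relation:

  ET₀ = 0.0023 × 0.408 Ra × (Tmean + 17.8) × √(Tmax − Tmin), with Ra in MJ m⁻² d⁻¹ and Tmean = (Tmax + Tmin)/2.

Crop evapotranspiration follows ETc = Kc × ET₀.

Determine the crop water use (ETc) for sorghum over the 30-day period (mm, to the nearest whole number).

205 mm

Tmean = (35.3 + 22.5)/2 = 28.90 °C
0.408 Ra = 0.408 × 40.0 = 16.3200 mm/d equivalent
ET₀ = 0.0023 × 16.3200 × (28.90 + 17.8) × √12.8 = 0.0023 × 16.3200 × 46.70 × 3.5777 = 6.2715 mm/d
ETc = Kc × ET₀ = 1.09 × 6.2715 = 6.8359 mm/d
Over 30 days: 6.8359 × 30 = 205.077 mm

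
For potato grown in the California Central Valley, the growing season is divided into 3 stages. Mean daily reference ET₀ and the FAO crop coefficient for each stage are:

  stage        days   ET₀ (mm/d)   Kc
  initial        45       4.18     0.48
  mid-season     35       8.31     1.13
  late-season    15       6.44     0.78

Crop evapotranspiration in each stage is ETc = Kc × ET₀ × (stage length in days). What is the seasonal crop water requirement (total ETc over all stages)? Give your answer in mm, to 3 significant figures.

initial: 0.48 × 4.18 × 45 = 90.29 mm
mid-season: 1.13 × 8.31 × 35 = 328.66 mm
late-season: 0.78 × 6.44 × 15 = 75.35 mm
Seasonal total = 494.30 mm

494 mm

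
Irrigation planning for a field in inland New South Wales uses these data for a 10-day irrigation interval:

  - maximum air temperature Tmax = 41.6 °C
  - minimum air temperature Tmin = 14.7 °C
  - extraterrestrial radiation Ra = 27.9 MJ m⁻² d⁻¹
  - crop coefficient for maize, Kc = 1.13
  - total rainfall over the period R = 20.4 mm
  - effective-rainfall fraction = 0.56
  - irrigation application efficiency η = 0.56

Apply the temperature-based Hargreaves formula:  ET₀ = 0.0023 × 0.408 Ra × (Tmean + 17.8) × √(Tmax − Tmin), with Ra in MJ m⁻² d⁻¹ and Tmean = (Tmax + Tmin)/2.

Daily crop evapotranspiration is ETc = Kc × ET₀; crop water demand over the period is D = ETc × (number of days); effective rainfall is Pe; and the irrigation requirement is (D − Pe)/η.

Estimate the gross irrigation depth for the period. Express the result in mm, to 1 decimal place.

Tmean = (41.6 + 14.7)/2 = 28.15 °C
0.408 Ra = 0.408 × 27.9 = 11.3832 mm/d equivalent
ET₀ = 0.0023 × 11.3832 × (28.15 + 17.8) × √26.9 = 0.0023 × 11.3832 × 45.95 × 5.1865 = 6.2395 mm/d
ETc = Kc × ET₀ = 1.13 × 6.2395 = 7.0506 mm/d
Crop demand D = ETc × 10 d = 7.0506 × 10 = 70.506 mm
Pe = 0.56 × 20.4 = 11.424 mm
D − Pe = 70.506 − 11.424 = 59.082 mm
Gross irrigation = 59.082 / 0.56 = 105.504 mm

105.5 mm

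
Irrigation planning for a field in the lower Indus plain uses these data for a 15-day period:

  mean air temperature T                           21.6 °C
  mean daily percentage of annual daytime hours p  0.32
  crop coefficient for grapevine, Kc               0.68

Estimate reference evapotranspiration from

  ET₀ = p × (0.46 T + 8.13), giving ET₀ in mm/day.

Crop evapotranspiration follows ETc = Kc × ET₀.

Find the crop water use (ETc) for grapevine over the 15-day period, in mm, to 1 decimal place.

ET₀ = 0.32 × (0.46 × 21.6 + 8.13) = 0.32 × 18.066 = 5.7811 mm/d
ETc = Kc × ET₀ = 0.68 × 5.7811 = 3.9311 mm/d
Over 15 days: 3.9311 × 15 = 58.967 mm

59.0 mm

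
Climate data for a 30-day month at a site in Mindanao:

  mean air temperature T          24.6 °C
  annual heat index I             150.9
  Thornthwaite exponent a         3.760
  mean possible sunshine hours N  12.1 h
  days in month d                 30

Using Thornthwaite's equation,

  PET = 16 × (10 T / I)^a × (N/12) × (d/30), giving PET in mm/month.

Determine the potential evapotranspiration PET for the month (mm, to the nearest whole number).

101 mm

10T/I = 10 × 24.6 / 150.9 = 1.6302
(10T/I)^a = 1.6302^3.760 = 6.2810
Uncorrected PET = 16 × 6.2810 = 100.496 mm
Correction = (N/12)(d/30) = (12.1/12)(30/30) = 1.0083
PET = 100.496 × 1.0083 = 101.330 mm/month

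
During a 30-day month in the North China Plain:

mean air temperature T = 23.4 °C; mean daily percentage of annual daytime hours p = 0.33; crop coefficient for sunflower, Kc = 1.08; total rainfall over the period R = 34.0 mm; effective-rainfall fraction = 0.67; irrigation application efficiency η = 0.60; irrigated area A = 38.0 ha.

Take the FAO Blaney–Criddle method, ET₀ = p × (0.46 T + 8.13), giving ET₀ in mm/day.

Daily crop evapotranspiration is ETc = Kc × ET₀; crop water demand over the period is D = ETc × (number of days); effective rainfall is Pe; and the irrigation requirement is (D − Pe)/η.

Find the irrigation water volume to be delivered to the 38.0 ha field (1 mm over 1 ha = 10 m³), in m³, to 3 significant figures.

ET₀ = 0.33 × (0.46 × 23.4 + 8.13) = 0.33 × 18.894 = 6.2350 mm/d
ETc = Kc × ET₀ = 1.08 × 6.2350 = 6.7338 mm/d
Crop demand D = ETc × 30 d = 6.7338 × 30 = 202.014 mm
Pe = 0.67 × 34.0 = 22.780 mm
D − Pe = 202.014 − 22.780 = 179.234 mm
Gross irrigation = 179.234 / 0.60 = 298.723 mm
Volume = 298.723 mm × 38.0 ha × 10 = 113514.7 m³

114000 m³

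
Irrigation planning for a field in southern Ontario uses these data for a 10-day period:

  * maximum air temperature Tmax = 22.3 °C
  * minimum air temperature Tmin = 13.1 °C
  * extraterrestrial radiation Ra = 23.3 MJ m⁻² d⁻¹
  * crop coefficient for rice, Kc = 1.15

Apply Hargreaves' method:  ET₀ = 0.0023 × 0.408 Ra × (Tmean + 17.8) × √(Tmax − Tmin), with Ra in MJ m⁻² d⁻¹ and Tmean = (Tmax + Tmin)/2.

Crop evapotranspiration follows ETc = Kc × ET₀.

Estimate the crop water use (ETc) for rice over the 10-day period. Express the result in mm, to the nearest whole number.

27 mm

Tmean = (22.3 + 13.1)/2 = 17.70 °C
0.408 Ra = 0.408 × 23.3 = 9.5064 mm/d equivalent
ET₀ = 0.0023 × 9.5064 × (17.70 + 17.8) × √9.2 = 0.0023 × 9.5064 × 35.50 × 3.0332 = 2.3544 mm/d
ETc = Kc × ET₀ = 1.15 × 2.3544 = 2.7076 mm/d
Over 10 days: 2.7076 × 10 = 27.076 mm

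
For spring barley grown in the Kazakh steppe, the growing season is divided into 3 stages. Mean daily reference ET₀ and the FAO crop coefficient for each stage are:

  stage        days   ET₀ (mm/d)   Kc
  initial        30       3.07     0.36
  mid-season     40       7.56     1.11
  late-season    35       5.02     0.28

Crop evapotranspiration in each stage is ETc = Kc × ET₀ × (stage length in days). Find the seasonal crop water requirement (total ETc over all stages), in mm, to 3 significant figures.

418 mm

initial: 0.36 × 3.07 × 30 = 33.16 mm
mid-season: 1.11 × 7.56 × 40 = 335.66 mm
late-season: 0.28 × 5.02 × 35 = 49.20 mm
Seasonal total = 418.02 mm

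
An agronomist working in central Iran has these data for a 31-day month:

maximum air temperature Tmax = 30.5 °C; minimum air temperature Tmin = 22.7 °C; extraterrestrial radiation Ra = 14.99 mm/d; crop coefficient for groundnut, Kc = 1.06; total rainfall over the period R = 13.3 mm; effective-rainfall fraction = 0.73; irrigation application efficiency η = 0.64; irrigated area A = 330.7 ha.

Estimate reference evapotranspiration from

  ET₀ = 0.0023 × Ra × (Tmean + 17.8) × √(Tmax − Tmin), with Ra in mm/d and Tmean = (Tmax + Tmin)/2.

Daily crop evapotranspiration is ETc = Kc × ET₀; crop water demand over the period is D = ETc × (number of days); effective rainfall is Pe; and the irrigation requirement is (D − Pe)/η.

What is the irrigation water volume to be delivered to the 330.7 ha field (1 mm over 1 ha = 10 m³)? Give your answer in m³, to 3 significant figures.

Tmean = (30.5 + 22.7)/2 = 26.60 °C
ET₀ = 0.0023 × 14.99 × (26.60 + 17.8) × √7.8 = 0.0023 × 14.99 × 44.40 × 2.7928 = 4.2752 mm/d
ETc = Kc × ET₀ = 1.06 × 4.2752 = 4.5317 mm/d
Crop demand D = ETc × 31 d = 4.5317 × 31 = 140.483 mm
Pe = 0.73 × 13.3 = 9.709 mm
D − Pe = 140.483 − 9.709 = 130.774 mm
Gross irrigation = 130.774 / 0.64 = 204.334 mm
Volume = 204.334 mm × 330.7 ha × 10 = 675732.5 m³

676000 m³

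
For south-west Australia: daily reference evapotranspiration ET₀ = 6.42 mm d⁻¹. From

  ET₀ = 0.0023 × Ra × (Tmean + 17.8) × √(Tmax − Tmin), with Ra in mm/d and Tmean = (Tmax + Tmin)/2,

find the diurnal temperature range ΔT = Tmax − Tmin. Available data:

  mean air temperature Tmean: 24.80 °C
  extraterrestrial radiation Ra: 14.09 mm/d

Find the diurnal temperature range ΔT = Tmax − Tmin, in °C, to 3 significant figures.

√ΔT = ET₀ / [0.0023 × Ra × (Tmean+17.8)] = 6.42 / (0.0023 × 14.09 × 42.60) = 4.6504
ΔT = 4.6504² = 21.626 °C

21.6 °C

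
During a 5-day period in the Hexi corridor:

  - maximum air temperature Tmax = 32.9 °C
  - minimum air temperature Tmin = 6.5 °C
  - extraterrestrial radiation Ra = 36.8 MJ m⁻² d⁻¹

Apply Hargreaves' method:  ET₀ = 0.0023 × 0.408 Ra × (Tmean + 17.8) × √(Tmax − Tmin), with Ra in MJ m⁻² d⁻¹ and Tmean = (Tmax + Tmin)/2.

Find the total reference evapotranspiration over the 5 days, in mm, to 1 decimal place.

Tmean = (32.9 + 6.5)/2 = 19.70 °C
0.408 Ra = 0.408 × 36.8 = 15.0144 mm/d equivalent
ET₀ = 0.0023 × 15.0144 × (19.70 + 17.8) × √26.4 = 0.0023 × 15.0144 × 37.50 × 5.1381 = 6.6538 mm/d
Over 5 days: 6.6538 × 5 = 33.269 mm

33.3 mm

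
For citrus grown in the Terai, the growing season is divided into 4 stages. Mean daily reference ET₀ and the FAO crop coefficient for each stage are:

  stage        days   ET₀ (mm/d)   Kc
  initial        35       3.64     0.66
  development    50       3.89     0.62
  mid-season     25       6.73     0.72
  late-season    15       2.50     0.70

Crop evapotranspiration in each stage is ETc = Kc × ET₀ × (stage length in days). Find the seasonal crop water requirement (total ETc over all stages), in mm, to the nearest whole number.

initial: 0.66 × 3.64 × 35 = 84.08 mm
development: 0.62 × 3.89 × 50 = 120.59 mm
mid-season: 0.72 × 6.73 × 25 = 121.14 mm
late-season: 0.70 × 2.50 × 15 = 26.25 mm
Seasonal total = 352.06 mm

352 mm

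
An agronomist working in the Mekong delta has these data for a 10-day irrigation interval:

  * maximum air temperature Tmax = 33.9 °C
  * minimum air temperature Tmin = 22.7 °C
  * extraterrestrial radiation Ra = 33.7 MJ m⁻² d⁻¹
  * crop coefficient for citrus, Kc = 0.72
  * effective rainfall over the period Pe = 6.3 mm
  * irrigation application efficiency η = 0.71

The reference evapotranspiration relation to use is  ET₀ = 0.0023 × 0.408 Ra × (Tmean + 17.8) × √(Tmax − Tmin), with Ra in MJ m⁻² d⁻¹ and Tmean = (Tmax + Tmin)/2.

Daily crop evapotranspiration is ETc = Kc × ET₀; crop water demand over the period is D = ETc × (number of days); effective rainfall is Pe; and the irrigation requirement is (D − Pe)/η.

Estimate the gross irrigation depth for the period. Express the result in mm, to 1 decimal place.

40.6 mm

Tmean = (33.9 + 22.7)/2 = 28.30 °C
0.408 Ra = 0.408 × 33.7 = 13.7496 mm/d equivalent
ET₀ = 0.0023 × 13.7496 × (28.30 + 17.8) × √11.2 = 0.0023 × 13.7496 × 46.10 × 3.3466 = 4.8789 mm/d
ETc = Kc × ET₀ = 0.72 × 4.8789 = 3.5128 mm/d
Crop demand D = ETc × 10 d = 3.5128 × 10 = 35.128 mm
D − Pe = 35.128 − 6.3 = 28.828 mm
Gross irrigation = 28.828 / 0.71 = 40.603 mm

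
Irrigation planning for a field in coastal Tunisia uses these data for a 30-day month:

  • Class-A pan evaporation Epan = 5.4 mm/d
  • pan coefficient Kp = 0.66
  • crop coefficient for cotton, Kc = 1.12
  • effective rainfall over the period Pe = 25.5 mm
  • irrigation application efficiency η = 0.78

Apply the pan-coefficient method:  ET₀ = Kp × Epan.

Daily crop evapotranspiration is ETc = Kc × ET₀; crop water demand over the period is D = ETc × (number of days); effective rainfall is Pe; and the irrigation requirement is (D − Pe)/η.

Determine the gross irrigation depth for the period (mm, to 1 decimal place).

120.8 mm

ET₀ = 0.66 × 5.4 = 3.5640 mm/d
ETc = Kc × ET₀ = 1.12 × 3.5640 = 3.9917 mm/d
Crop demand D = ETc × 30 d = 3.9917 × 30 = 119.751 mm
D − Pe = 119.751 − 25.5 = 94.251 mm
Gross irrigation = 94.251 / 0.78 = 120.835 mm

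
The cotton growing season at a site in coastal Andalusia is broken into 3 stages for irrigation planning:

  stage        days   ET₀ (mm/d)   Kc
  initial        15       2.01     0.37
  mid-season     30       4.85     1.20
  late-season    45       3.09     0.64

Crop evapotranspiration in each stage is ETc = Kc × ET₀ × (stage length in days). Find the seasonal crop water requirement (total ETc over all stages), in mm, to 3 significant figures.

initial: 0.37 × 2.01 × 15 = 11.16 mm
mid-season: 1.20 × 4.85 × 30 = 174.60 mm
late-season: 0.64 × 3.09 × 45 = 88.99 mm
Seasonal total = 274.75 mm

275 mm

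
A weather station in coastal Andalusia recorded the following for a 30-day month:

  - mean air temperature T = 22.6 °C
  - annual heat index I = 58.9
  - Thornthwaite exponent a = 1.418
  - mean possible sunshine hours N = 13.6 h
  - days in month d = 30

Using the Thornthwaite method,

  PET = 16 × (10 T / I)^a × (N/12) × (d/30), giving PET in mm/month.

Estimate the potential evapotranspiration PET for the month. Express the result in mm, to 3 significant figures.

122 mm

10T/I = 10 × 22.6 / 58.9 = 3.8370
(10T/I)^a = 3.8370^1.418 = 6.7313
Uncorrected PET = 16 × 6.7313 = 107.701 mm
Correction = (N/12)(d/30) = (13.6/12)(30/30) = 1.1333
PET = 107.701 × 1.1333 = 122.058 mm/month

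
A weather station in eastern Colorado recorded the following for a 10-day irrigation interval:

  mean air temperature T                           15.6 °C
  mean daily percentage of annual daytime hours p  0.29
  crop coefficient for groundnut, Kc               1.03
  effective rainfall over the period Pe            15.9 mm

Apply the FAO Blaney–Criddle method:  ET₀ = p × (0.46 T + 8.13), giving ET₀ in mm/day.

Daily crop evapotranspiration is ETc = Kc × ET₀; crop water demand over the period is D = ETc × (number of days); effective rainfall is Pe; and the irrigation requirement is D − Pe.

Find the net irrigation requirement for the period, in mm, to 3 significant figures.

ET₀ = 0.29 × (0.46 × 15.6 + 8.13) = 0.29 × 15.306 = 4.4387 mm/d
ETc = Kc × ET₀ = 1.03 × 4.4387 = 4.5719 mm/d
Crop demand D = ETc × 10 d = 4.5719 × 10 = 45.719 mm
D − Pe = 45.719 − 15.9 = 29.819 mm

29.8 mm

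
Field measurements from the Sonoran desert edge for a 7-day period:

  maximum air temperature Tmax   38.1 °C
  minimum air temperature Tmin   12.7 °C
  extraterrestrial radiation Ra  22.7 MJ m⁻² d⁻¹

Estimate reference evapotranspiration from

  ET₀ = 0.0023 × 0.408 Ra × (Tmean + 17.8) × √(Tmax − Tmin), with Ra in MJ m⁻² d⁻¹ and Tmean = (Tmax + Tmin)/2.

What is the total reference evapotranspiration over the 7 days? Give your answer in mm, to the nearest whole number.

Tmean = (38.1 + 12.7)/2 = 25.40 °C
0.408 Ra = 0.408 × 22.7 = 9.2616 mm/d equivalent
ET₀ = 0.0023 × 9.2616 × (25.40 + 17.8) × √25.4 = 0.0023 × 9.2616 × 43.20 × 5.0398 = 4.6378 mm/d
Over 7 days: 4.6378 × 7 = 32.465 mm

32 mm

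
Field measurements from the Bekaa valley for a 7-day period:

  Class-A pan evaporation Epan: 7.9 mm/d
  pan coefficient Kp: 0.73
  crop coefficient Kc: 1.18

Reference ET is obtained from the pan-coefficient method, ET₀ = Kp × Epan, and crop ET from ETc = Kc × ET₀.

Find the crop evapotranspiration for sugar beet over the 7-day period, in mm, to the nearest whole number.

ET₀ = 0.73 × 7.9 = 5.7670 mm/d
ETc = Kc × ET₀ = 1.18 × 5.7670 = 6.8051 mm/d
Over 7 days: 6.8051 × 7 = 47.636 mm

48 mm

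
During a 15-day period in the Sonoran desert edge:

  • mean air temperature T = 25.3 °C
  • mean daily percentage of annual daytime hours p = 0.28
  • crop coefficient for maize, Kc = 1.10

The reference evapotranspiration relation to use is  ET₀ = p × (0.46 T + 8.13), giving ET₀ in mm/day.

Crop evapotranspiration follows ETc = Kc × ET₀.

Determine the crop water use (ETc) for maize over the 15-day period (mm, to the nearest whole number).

ET₀ = 0.28 × (0.46 × 25.3 + 8.13) = 0.28 × 19.768 = 5.5350 mm/d
ETc = Kc × ET₀ = 1.10 × 5.5350 = 6.0885 mm/d
Over 15 days: 6.0885 × 15 = 91.328 mm

91 mm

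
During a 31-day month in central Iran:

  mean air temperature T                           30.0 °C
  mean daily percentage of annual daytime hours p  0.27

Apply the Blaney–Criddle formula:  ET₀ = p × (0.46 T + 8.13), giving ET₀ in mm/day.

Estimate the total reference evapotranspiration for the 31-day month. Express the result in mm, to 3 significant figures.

ET₀ = 0.27 × (0.46 × 30.0 + 8.13) = 0.27 × 21.930 = 5.9211 mm/d
Monthly total = 5.9211 × 31 = 183.554 mm

184 mm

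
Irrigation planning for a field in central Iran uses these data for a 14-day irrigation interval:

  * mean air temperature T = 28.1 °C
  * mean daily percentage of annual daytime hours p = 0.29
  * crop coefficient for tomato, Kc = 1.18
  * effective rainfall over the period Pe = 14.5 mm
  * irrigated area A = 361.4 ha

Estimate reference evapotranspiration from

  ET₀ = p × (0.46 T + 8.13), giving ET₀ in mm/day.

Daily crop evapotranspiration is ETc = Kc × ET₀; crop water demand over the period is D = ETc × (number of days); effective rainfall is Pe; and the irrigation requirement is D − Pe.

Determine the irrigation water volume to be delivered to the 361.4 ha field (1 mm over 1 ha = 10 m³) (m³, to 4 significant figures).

312200 m³

ET₀ = 0.29 × (0.46 × 28.1 + 8.13) = 0.29 × 21.056 = 6.1062 mm/d
ETc = Kc × ET₀ = 1.18 × 6.1062 = 7.2053 mm/d
Crop demand D = ETc × 14 d = 7.2053 × 14 = 100.874 mm
D − Pe = 100.874 − 14.5 = 86.374 mm
Volume = 86.374 mm × 361.4 ha × 10 = 312155.6 m³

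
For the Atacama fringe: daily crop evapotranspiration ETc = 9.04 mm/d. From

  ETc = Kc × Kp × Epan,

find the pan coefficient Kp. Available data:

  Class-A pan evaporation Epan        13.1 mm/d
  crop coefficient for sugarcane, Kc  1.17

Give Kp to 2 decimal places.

ETc = Kc × Kp × Epan  ⇒  Kp = ETc / (Kc × Epan)
Kp = 9.04 / (1.17 × 13.1) = 9.04 / 15.327 = 0.5898

0.59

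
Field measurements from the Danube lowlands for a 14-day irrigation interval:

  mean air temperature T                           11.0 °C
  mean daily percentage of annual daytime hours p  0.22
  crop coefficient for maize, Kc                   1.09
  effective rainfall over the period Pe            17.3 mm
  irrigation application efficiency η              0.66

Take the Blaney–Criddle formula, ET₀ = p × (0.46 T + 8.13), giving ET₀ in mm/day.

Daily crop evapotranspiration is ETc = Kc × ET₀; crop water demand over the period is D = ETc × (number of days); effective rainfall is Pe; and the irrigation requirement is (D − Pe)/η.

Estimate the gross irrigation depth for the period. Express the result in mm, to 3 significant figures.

40.9 mm

ET₀ = 0.22 × (0.46 × 11.0 + 8.13) = 0.22 × 13.190 = 2.9018 mm/d
ETc = Kc × ET₀ = 1.09 × 2.9018 = 3.1630 mm/d
Crop demand D = ETc × 14 d = 3.1630 × 14 = 44.282 mm
D − Pe = 44.282 − 17.3 = 26.982 mm
Gross irrigation = 26.982 / 0.66 = 40.882 mm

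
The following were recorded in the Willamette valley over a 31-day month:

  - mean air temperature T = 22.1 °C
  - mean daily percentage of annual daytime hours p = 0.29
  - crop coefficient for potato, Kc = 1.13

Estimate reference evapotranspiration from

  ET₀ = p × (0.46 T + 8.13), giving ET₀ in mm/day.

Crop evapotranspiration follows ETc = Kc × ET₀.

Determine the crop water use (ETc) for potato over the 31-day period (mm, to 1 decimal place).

ET₀ = 0.29 × (0.46 × 22.1 + 8.13) = 0.29 × 18.296 = 5.3058 mm/d
ETc = Kc × ET₀ = 1.13 × 5.3058 = 5.9956 mm/d
Over 31 days: 5.9956 × 31 = 185.864 mm

185.9 mm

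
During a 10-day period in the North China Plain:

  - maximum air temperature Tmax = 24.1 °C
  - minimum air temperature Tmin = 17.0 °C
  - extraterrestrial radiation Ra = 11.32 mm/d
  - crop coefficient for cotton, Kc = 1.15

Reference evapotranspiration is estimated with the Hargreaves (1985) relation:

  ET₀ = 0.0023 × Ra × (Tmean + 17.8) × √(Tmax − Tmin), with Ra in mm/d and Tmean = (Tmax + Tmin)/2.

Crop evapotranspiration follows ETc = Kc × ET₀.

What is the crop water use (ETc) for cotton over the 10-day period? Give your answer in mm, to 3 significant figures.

30.6 mm

Tmean = (24.1 + 17.0)/2 = 20.55 °C
ET₀ = 0.0023 × 11.32 × (20.55 + 17.8) × √7.1 = 0.0023 × 11.32 × 38.35 × 2.6646 = 2.6606 mm/d
ETc = Kc × ET₀ = 1.15 × 2.6606 = 3.0597 mm/d
Over 10 days: 3.0597 × 10 = 30.597 mm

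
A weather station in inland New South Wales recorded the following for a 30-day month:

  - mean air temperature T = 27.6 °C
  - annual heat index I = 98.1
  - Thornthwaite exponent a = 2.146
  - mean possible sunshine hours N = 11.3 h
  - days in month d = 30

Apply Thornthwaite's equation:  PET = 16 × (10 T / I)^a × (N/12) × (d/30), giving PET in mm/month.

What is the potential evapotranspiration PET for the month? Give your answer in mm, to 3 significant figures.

10T/I = 10 × 27.6 / 98.1 = 2.8135
(10T/I)^a = 2.8135^2.146 = 9.2063
Uncorrected PET = 16 × 9.2063 = 147.301 mm
Correction = (N/12)(d/30) = (11.3/12)(30/30) = 0.9417
PET = 147.301 × 0.9417 = 138.713 mm/month

139 mm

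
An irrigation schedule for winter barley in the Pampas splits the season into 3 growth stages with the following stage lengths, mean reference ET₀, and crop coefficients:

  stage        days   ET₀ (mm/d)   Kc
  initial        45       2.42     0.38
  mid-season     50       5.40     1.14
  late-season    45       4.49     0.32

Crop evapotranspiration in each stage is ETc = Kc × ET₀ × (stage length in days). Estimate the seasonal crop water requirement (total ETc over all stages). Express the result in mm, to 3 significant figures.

414 mm

initial: 0.38 × 2.42 × 45 = 41.38 mm
mid-season: 1.14 × 5.40 × 50 = 307.80 mm
late-season: 0.32 × 4.49 × 45 = 64.66 mm
Seasonal total = 413.84 mm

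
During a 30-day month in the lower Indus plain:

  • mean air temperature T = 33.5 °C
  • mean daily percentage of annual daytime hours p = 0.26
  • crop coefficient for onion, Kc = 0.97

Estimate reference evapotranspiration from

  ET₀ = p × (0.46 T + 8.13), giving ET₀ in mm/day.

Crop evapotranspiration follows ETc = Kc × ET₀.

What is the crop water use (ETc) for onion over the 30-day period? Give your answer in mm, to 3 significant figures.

ET₀ = 0.26 × (0.46 × 33.5 + 8.13) = 0.26 × 23.540 = 6.1204 mm/d
ETc = Kc × ET₀ = 0.97 × 6.1204 = 5.9368 mm/d
Over 30 days: 5.9368 × 30 = 178.104 mm

178 mm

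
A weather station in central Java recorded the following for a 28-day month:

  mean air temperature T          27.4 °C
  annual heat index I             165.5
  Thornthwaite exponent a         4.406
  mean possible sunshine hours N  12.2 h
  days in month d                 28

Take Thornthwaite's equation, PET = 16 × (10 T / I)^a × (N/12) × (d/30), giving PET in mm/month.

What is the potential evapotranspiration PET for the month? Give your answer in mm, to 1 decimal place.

10T/I = 10 × 27.4 / 165.5 = 1.6556
(10T/I)^a = 1.6556^4.406 = 9.2197
Uncorrected PET = 16 × 9.2197 = 147.515 mm
Correction = (N/12)(d/30) = (12.2/12)(28/30) = 0.9489
PET = 147.515 × 0.9489 = 139.977 mm/month

140.0 mm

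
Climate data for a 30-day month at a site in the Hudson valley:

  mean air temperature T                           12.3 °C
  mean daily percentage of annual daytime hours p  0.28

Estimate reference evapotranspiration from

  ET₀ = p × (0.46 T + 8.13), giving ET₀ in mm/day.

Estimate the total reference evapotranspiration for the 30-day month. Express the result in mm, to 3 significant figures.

ET₀ = 0.28 × (0.46 × 12.3 + 8.13) = 0.28 × 13.788 = 3.8606 mm/d
Monthly total = 3.8606 × 30 = 115.818 mm

116 mm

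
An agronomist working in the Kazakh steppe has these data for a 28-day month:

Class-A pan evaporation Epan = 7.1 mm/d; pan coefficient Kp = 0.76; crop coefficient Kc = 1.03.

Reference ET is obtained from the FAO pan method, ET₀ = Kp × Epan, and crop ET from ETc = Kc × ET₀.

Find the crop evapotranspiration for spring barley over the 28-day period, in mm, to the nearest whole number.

156 mm

ET₀ = 0.76 × 7.1 = 5.3960 mm/d
ETc = Kc × ET₀ = 1.03 × 5.3960 = 5.5579 mm/d
Over 28 days: 5.5579 × 28 = 155.621 mm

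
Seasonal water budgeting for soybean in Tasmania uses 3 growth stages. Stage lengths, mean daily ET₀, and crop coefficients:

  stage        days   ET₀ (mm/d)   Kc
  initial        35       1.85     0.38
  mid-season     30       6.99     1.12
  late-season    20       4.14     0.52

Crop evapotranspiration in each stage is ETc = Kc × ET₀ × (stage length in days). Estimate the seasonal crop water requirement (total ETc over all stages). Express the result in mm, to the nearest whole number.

303 mm

initial: 0.38 × 1.85 × 35 = 24.61 mm
mid-season: 1.12 × 6.99 × 30 = 234.86 mm
late-season: 0.52 × 4.14 × 20 = 43.06 mm
Seasonal total = 302.53 mm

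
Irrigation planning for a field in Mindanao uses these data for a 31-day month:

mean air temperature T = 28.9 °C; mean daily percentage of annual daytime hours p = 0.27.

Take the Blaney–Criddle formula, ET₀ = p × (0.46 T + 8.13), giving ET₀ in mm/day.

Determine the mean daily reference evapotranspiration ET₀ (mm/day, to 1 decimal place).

ET₀ = 0.27 × (0.46 × 28.9 + 8.13) = 0.27 × 21.424 = 5.7845 mm/d

5.8 mm/day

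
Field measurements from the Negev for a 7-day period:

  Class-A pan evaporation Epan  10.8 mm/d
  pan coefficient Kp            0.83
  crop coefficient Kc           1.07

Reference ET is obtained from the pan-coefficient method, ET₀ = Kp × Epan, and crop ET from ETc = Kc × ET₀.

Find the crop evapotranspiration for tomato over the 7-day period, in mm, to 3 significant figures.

67.1 mm

ET₀ = 0.83 × 10.8 = 8.9640 mm/d
ETc = Kc × ET₀ = 1.07 × 8.9640 = 9.5915 mm/d
Over 7 days: 9.5915 × 7 = 67.141 mm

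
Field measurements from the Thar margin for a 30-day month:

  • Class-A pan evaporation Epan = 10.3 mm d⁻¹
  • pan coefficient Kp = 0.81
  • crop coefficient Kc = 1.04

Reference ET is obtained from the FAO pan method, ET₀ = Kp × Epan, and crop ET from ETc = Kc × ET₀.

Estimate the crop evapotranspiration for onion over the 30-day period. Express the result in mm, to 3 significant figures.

260 mm

ET₀ = 0.81 × 10.3 = 8.3430 mm/d
ETc = Kc × ET₀ = 1.04 × 8.3430 = 8.6767 mm/d
Over 30 days: 8.6767 × 30 = 260.301 mm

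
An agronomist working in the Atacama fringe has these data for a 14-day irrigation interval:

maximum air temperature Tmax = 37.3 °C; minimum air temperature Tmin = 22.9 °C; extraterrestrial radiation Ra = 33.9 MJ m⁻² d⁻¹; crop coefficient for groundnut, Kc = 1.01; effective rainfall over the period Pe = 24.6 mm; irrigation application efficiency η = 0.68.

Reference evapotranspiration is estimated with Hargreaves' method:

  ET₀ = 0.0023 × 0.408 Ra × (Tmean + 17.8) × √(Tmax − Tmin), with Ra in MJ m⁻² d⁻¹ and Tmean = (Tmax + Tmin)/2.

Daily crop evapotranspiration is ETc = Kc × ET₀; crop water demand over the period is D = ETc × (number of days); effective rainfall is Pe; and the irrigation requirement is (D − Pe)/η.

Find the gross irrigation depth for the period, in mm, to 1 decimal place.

Tmean = (37.3 + 22.9)/2 = 30.10 °C
0.408 Ra = 0.408 × 33.9 = 13.8312 mm/d equivalent
ET₀ = 0.0023 × 13.8312 × (30.10 + 17.8) × √14.4 = 0.0023 × 13.8312 × 47.90 × 3.7947 = 5.7823 mm/d
ETc = Kc × ET₀ = 1.01 × 5.7823 = 5.8401 mm/d
Crop demand D = ETc × 14 d = 5.8401 × 14 = 81.761 mm
D − Pe = 81.761 − 24.6 = 57.161 mm
Gross irrigation = 57.161 / 0.68 = 84.060 mm

84.1 mm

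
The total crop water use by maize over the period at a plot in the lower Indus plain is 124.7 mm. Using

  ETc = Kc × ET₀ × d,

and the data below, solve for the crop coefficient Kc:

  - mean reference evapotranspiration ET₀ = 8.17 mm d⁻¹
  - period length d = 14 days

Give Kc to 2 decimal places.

1.09

ETc = Kc × ET₀ × d  ⇒  Kc = ETc / (ET₀ × d)
Kc = 124.7 / (8.17 × 14) = 124.7 / 114.38 = 1.0902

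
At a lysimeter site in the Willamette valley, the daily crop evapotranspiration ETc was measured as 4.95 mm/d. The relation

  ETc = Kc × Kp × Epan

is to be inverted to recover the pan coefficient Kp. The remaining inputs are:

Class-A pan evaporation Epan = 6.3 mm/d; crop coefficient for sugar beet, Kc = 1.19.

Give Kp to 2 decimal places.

ETc = Kc × Kp × Epan  ⇒  Kp = ETc / (Kc × Epan)
Kp = 4.95 / (1.19 × 6.3) = 4.95 / 7.497 = 0.6603

0.66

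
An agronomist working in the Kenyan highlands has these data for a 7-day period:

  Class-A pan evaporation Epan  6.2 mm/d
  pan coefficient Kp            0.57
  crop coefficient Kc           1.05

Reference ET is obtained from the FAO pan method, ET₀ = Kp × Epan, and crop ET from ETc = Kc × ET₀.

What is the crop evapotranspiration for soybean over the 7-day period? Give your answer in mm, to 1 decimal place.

ET₀ = 0.57 × 6.2 = 3.5340 mm/d
ETc = Kc × ET₀ = 1.05 × 3.5340 = 3.7107 mm/d
Over 7 days: 3.7107 × 7 = 25.975 mm

26.0 mm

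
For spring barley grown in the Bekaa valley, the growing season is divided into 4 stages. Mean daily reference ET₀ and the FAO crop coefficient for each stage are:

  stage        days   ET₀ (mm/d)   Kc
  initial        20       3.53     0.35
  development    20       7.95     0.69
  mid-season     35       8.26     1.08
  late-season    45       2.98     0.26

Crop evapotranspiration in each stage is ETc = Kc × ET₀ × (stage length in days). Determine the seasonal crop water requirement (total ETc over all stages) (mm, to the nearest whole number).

initial: 0.35 × 3.53 × 20 = 24.71 mm
development: 0.69 × 7.95 × 20 = 109.71 mm
mid-season: 1.08 × 8.26 × 35 = 312.23 mm
late-season: 0.26 × 2.98 × 45 = 34.87 mm
Seasonal total = 481.52 mm

482 mm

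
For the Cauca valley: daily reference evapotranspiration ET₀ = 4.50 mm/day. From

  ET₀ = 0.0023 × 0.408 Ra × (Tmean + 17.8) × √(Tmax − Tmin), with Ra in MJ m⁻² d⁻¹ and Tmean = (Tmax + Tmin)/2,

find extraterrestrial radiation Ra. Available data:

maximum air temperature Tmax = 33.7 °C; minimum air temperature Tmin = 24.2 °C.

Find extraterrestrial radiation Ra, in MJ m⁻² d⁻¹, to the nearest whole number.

Tmean = (33.7+24.2)/2 = 28.95 °C; ΔT = 9.5
Ra = ET₀ / [0.0023 × 0.408 × (Tmean+17.8) × √ΔT]
   = 4.50 / (0.0023 × 0.408 × 46.75 × 3.0822) = 33.280 MJ m⁻² d⁻¹

33 MJ m⁻² d⁻¹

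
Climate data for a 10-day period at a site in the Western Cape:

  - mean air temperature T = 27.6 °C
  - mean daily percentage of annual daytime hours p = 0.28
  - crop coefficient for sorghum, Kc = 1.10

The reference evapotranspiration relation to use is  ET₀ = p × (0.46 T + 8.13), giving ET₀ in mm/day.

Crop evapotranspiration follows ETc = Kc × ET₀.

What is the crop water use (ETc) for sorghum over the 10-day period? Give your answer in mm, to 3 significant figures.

64.1 mm

ET₀ = 0.28 × (0.46 × 27.6 + 8.13) = 0.28 × 20.826 = 5.8313 mm/d
ETc = Kc × ET₀ = 1.10 × 5.8313 = 6.4144 mm/d
Over 10 days: 6.4144 × 10 = 64.144 mm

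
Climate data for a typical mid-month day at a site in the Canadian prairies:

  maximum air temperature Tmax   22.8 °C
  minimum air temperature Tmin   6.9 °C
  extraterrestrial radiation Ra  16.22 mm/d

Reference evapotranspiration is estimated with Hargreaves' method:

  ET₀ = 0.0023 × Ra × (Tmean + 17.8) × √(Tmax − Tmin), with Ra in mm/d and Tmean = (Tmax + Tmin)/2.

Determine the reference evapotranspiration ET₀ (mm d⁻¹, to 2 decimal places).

Tmean = (22.8 + 6.9)/2 = 14.85 °C
ET₀ = 0.0023 × 16.22 × (14.85 + 17.8) × √15.9 = 0.0023 × 16.22 × 32.65 × 3.9875 = 4.8569 mm/d

4.86 mm d⁻¹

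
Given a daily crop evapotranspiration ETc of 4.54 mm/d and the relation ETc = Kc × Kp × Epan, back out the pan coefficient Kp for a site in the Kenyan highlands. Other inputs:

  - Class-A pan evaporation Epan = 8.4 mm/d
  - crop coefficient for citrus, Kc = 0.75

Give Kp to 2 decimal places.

ETc = Kc × Kp × Epan  ⇒  Kp = ETc / (Kc × Epan)
Kp = 4.54 / (0.75 × 8.4) = 4.54 / 6.300 = 0.7206

0.72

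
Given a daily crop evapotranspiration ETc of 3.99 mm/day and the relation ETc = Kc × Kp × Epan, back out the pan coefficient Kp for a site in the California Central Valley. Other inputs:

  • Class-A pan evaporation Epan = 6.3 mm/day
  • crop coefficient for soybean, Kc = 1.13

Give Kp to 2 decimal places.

0.56

ETc = Kc × Kp × Epan  ⇒  Kp = ETc / (Kc × Epan)
Kp = 3.99 / (1.13 × 6.3) = 3.99 / 7.119 = 0.5605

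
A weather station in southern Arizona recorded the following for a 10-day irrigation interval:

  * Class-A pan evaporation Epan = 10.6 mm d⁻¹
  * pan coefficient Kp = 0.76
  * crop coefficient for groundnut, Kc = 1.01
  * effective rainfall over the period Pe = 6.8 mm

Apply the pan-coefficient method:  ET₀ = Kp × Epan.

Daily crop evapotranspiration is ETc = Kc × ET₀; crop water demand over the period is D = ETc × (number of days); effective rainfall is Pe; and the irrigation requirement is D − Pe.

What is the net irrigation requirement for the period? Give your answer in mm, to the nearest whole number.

75 mm

ET₀ = 0.76 × 10.6 = 8.0560 mm/d
ETc = Kc × ET₀ = 1.01 × 8.0560 = 8.1366 mm/d
Crop demand D = ETc × 10 d = 8.1366 × 10 = 81.366 mm
D − Pe = 81.366 − 6.8 = 74.566 mm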